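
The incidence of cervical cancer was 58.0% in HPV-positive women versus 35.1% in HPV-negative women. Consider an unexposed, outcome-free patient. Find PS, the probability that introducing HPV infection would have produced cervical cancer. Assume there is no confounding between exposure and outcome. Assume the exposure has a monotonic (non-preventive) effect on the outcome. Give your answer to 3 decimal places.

PS ≈ 0.353

p₁ = 0.58, p₀ = 0.351.
Under exogeneity and monotonicity, PS = (p₁ − p₀) / (1 − p₀).
PS = (0.58 − 0.351) / (1 − 0.351) = 0.229 / 0.649 ≈ 0.3529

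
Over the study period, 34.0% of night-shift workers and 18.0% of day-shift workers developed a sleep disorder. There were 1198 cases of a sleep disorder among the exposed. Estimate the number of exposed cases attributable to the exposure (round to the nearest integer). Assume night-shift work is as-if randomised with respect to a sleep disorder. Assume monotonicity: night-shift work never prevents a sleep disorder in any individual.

p₁ = 0.34, p₀ = 0.18.
PN = (p₁ − p₀)/p₁ = (0.34 − 0.18) / 0.34 ≈ 0.47059.
Attributable cases ≈ PN × (exposed cases) = 0.47059 × 1198 ≈ 563.76.

about 564 cases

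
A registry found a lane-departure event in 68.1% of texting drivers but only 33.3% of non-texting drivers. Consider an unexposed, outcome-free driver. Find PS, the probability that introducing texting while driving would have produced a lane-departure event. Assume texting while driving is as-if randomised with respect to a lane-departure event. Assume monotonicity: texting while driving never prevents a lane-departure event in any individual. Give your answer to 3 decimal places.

p₁ = 0.681, p₀ = 0.333.
Under exogeneity and monotonicity, PS = (p₁ − p₀) / (1 − p₀).
PS = (0.681 − 0.333) / (1 − 0.333) = 0.348 / 0.667 ≈ 0.5217

PS ≈ 0.522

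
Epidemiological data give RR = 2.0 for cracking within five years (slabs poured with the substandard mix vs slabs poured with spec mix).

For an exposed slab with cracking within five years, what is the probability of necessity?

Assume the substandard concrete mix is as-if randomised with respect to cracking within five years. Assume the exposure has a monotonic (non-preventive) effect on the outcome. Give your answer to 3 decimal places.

PN ≈ 0.500

Under exogeneity and monotonicity, PN = (RR − 1) / RR = 1 − 1/RR.
PN = (2.0 − 1) / 2.0 = 1 / 2.0 ≈ 0.5000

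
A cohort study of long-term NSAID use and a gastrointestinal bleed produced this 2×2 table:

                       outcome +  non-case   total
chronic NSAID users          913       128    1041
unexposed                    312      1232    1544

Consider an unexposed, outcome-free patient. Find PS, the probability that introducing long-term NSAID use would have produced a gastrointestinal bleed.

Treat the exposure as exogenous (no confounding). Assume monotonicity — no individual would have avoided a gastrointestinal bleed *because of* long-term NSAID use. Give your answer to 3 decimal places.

p₁ = P(outcome | exposed) = 913/1041 = 0.87704
p₀ = P(outcome | unexposed) = 312/1544 = 0.20207
Under exogeneity and monotonicity, PS = (p₁ − p₀) / (1 − p₀).
PS = (0.87704 − 0.20207) / (1 − 0.20207) = 0.67497 / 0.79793 ≈ 0.8459

PS ≈ 0.846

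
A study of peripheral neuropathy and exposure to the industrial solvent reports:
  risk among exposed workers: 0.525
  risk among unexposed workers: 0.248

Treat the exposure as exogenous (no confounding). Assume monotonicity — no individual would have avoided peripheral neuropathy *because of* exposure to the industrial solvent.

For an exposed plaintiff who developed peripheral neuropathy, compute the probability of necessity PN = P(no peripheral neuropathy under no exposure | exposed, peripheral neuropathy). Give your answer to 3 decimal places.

PN ≈ 0.528

Let p₁ = 0.525, p₀ = 0.248.
Under exogeneity and monotonicity, PN = (p₁ − p₀) / p₁.
PN = (0.525 − 0.248) / 0.525 = 0.277 / 0.525 ≈ 0.5276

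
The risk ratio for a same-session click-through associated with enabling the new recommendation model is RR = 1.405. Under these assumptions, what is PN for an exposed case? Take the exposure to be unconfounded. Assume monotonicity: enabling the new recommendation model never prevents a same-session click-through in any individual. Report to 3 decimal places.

Under exogeneity and monotonicity, PN = (RR − 1) / RR = 1 − 1/RR.
PN = (1.405 − 1) / 1.405 = 0.405 / 1.405 ≈ 0.2883

PN ≈ 0.288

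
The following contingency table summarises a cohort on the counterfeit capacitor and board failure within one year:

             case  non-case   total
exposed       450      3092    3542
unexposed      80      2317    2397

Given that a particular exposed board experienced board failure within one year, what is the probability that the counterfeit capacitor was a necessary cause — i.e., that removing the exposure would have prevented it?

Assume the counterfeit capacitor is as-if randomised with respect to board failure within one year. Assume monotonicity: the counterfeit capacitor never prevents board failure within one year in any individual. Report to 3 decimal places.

p₁ = P(outcome | exposed) = 450/3542 = 0.12705
p₀ = P(outcome | unexposed) = 80/2397 = 0.033375
Under exogeneity and monotonicity, PN = (p₁ − p₀)/p₁.
PN = (0.12705 − 0.033375) / 0.12705 ≈ 0.7373

PN ≈ 0.737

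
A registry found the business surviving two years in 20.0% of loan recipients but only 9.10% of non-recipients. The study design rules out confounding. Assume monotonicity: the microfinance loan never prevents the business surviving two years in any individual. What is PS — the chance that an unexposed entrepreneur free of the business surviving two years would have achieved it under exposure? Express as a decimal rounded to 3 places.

p₁ = 0.2, p₀ = 0.091.
Under exogeneity and monotonicity, PS = (p₁ − p₀) / (1 − p₀).
PS = (0.2 − 0.091) / (1 − 0.091) = 0.109 / 0.909 ≈ 0.1199

PS ≈ 0.120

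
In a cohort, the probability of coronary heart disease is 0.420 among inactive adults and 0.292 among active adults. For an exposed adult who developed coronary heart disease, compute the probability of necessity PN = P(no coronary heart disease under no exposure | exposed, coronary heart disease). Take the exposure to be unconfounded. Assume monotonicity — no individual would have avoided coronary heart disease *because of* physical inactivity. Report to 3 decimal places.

Let p₁ = 0.42, p₀ = 0.292.
Under exogeneity and monotonicity, PN = (p₁ − p₀) / p₁.
PN = (0.42 − 0.292) / 0.42 = 0.128 / 0.42 ≈ 0.3048

PN ≈ 0.305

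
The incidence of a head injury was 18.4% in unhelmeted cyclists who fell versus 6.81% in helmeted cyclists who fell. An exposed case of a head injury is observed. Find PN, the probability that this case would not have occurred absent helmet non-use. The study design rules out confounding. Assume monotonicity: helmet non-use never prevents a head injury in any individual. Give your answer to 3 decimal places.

PN ≈ 0.630

p₁ = 0.184, p₀ = 0.0681.
Under exogeneity and monotonicity, PN = (p₁ − p₀) / p₁.
PN = (0.184 − 0.0681) / 0.184 = 0.1159 / 0.184 ≈ 0.6299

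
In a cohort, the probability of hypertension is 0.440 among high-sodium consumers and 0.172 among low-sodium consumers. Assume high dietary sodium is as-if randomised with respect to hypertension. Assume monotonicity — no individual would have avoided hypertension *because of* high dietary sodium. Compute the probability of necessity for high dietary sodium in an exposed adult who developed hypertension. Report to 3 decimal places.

PN ≈ 0.609

Let p₁ = 0.44, p₀ = 0.172.
Under exogeneity and monotonicity, PN = (p₁ − p₀) / p₁.
PN = (0.44 − 0.172) / 0.44 = 0.268 / 0.44 ≈ 0.6091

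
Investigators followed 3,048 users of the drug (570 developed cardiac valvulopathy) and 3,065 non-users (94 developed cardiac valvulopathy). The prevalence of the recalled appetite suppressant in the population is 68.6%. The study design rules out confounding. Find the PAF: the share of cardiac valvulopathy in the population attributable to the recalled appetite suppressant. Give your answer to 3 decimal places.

p₁ = P(outcome | exposed) = 570/3048 = 0.18701
p₀ = P(outcome | unexposed) = 94/3065 = 0.030669
Overall risk P(Y=1) = π·p₁ + (1−π)·p₀ = 0.686×0.18701 + 0.314×0.030669 = 0.13792.
Under exogeneity, PAF = [P(Y=1) − p₀] / P(Y=1).
PAF = (0.13792 − 0.030669) / 0.13792 ≈ 0.7776

PAF ≈ 0.778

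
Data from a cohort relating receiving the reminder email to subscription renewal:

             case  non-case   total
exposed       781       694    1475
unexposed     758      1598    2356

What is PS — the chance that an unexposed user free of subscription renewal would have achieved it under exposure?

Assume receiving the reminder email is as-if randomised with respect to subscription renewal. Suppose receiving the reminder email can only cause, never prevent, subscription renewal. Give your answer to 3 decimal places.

p₁ = P(outcome | exposed) = 781/1475 = 0.52949
p₀ = P(outcome | unexposed) = 758/2356 = 0.32173
Under exogeneity and monotonicity, PS = (p₁ − p₀)/(1 − p₀).
PS = (0.52949 − 0.32173) / 0.67827 ≈ 0.3063

PS ≈ 0.306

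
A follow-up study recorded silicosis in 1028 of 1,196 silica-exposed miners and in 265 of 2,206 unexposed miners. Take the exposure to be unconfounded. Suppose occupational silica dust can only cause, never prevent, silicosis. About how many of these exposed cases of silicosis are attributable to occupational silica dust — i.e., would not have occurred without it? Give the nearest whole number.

about 884 cases

p₁ = P(outcome | exposed) = 1028/1196 = 0.85953
p₀ = P(outcome | unexposed) = 265/2206 = 0.12013
PN = (p₁ − p₀)/p₁ = (0.85953 − 0.12013) / 0.85953 ≈ 0.86024.
Attributable cases ≈ PN × (exposed cases) = 0.86024 × 1028 ≈ 884.33.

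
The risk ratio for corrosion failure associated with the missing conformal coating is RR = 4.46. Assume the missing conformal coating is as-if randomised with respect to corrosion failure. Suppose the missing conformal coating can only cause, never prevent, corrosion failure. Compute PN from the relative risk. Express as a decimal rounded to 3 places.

PN ≈ 0.776

Under exogeneity and monotonicity, PN = (RR − 1) / RR = 1 − 1/RR.
PN = (4.46 − 1) / 4.46 = 3.46 / 4.46 ≈ 0.7758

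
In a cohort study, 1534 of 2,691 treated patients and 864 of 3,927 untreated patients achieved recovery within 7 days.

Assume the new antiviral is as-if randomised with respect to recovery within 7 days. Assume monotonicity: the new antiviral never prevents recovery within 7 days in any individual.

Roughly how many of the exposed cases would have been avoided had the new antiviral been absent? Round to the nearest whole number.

about 942 cases

p₁ = P(outcome | exposed) = 1534/2691 = 0.57005
p₀ = P(outcome | unexposed) = 864/3927 = 0.22002
PN = (p₁ − p₀)/p₁ = (0.57005 − 0.22002) / 0.57005 ≈ 0.61404.
Attributable cases ≈ PN × (exposed cases) = 0.61404 × 1534 ≈ 941.94.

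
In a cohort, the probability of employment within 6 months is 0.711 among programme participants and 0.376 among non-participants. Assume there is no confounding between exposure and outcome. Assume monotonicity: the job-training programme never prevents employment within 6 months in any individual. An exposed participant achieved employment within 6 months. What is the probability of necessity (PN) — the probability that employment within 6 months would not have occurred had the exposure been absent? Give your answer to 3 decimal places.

Let p₁ = 0.711, p₀ = 0.376.
Under exogeneity and monotonicity, PN = (p₁ − p₀) / p₁.
PN = (0.711 − 0.376) / 0.711 = 0.335 / 0.711 ≈ 0.4712

PN ≈ 0.471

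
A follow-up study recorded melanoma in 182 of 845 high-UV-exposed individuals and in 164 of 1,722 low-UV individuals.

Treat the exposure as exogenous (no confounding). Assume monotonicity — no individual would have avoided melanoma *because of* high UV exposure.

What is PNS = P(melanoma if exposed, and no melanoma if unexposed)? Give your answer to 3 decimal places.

p₁ = P(outcome | exposed) = 182/845 = 0.21538
p₀ = P(outcome | unexposed) = 164/1722 = 0.095238
Under exogeneity and monotonicity, PNS = p₁ − p₀.
PNS = 0.21538 − 0.095238 = 0.12015

PNS ≈ 0.120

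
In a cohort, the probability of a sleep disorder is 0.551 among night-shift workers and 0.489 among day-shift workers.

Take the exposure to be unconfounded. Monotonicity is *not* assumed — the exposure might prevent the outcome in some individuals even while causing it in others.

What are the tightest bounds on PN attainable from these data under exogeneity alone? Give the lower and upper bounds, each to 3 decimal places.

0.113 ≤ PN ≤ 0.927

Let p₁ = 0.551, p₀ = 0.489.
Under exogeneity alone the bounds on PN are max{0,(p₁−p₀)/p₁} ≤ PN ≤ min{1,(1−p₀)/p₁}.
  lower = (p₁ − p₀)/p₁ = 0.062 / 0.551 ≈ 0.1125
  upper = min{1, (1 − p₀)/p₁} = 0.511 / 0.551 ≈ 0.9274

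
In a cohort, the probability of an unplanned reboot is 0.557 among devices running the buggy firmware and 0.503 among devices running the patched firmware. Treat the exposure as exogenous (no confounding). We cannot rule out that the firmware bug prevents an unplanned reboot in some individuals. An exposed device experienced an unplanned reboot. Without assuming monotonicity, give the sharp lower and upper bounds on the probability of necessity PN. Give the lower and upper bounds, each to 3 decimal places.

0.097 ≤ PN ≤ 0.892

Let p₁ = 0.557, p₀ = 0.503.
Under exogeneity alone the bounds on PN are max{0,(p₁−p₀)/p₁} ≤ PN ≤ min{1,(1−p₀)/p₁}.
  lower = (p₁ − p₀)/p₁ = 0.054 / 0.557 ≈ 0.0969
  upper = min{1, (1 − p₀)/p₁} = 0.497 / 0.557 ≈ 0.8923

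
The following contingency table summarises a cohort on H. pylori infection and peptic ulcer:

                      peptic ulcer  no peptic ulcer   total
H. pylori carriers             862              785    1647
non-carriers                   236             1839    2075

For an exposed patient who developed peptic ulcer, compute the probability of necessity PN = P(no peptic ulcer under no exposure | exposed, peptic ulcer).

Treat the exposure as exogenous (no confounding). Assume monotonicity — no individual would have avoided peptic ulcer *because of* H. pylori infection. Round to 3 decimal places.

p₁ = P(outcome | exposed) = 862/1647 = 0.52338
p₀ = P(outcome | unexposed) = 236/2075 = 0.11373
Under exogeneity and monotonicity, PN = (p₁ − p₀)/p₁.
PN = (0.52338 − 0.11373) / 0.52338 ≈ 0.7827

PN ≈ 0.783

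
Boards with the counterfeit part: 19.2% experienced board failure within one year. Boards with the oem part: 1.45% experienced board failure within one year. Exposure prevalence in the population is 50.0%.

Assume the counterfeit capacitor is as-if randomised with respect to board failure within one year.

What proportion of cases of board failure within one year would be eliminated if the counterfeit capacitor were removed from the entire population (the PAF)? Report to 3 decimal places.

PAF ≈ 0.860

p₁ = 0.192, p₀ = 0.0145.
Overall risk P(Y=1) = π·p₁ + (1−π)·p₀ = 0.5×0.192 + 0.5×0.0145 = 0.10325.
Under exogeneity, PAF = [P(Y=1) − p₀] / P(Y=1).
PAF = (0.10325 − 0.0145) / 0.10325 ≈ 0.8596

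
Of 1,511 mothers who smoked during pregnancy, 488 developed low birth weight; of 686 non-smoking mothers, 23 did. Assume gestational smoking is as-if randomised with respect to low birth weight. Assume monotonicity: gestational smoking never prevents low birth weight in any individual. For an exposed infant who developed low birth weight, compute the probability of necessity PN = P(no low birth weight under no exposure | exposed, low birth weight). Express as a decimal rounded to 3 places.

PN ≈ 0.896

p₁ = P(outcome | exposed) = 488/1511 = 0.32296
p₀ = P(outcome | unexposed) = 23/686 = 0.033528
Under exogeneity and monotonicity, PN = (p₁ − p₀) / p₁.
PN = (0.32296 − 0.033528) / 0.32296 = 0.28944 / 0.32296 ≈ 0.8962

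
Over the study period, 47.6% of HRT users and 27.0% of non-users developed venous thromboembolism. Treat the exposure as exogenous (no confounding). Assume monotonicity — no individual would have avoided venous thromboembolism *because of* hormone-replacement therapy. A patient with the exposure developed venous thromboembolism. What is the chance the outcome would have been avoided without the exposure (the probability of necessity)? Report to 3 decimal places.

p₁ = 0.476, p₀ = 0.27.
Under exogeneity and monotonicity, PN = (p₁ − p₀) / p₁.
PN = (0.476 − 0.27) / 0.476 = 0.206 / 0.476 ≈ 0.4328

PN ≈ 0.433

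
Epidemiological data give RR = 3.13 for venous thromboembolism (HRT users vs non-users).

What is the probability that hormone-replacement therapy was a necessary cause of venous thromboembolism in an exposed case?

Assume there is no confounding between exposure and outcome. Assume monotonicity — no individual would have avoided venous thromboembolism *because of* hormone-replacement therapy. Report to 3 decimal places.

Under exogeneity and monotonicity, PN = (RR − 1) / RR = 1 − 1/RR.
PN = (3.13 − 1) / 3.13 = 2.13 / 3.13 ≈ 0.6805

PN ≈ 0.681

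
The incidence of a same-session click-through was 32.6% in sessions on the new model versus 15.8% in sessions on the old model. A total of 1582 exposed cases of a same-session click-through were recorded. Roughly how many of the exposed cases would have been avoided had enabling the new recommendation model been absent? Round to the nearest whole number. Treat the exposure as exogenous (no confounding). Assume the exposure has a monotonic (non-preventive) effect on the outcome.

about 815 cases

p₁ = 0.326, p₀ = 0.158.
PN = (p₁ − p₀)/p₁ = (0.326 − 0.158) / 0.326 ≈ 0.51534.
Attributable cases ≈ PN × (exposed cases) = 0.51534 × 1582 ≈ 815.26.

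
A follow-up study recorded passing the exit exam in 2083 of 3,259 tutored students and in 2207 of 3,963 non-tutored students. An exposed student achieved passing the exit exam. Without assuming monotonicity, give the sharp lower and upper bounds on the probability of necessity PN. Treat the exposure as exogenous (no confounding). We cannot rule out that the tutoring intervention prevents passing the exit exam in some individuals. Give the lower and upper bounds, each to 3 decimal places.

0.129 ≤ PN ≤ 0.693

p₁ = P(outcome | exposed) = 2083/3259 = 0.63915
p₀ = P(outcome | unexposed) = 2207/3963 = 0.5569
Under exogeneity alone the bounds on PN are max{0,(p₁−p₀)/p₁} ≤ PN ≤ min{1,(1−p₀)/p₁}.
  lower = (p₁ − p₀)/p₁ = 0.082252 / 0.63915 ≈ 0.1287
  upper = min{1, (1 − p₀)/p₁} = 0.4431 / 0.63915 ≈ 0.6933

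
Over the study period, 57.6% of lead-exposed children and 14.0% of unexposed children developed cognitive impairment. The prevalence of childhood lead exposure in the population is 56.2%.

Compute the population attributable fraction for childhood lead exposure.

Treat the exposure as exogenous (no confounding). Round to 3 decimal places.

p₁ = 0.576, p₀ = 0.14.
Overall risk P(Y=1) = π·p₁ + (1−π)·p₀ = 0.562×0.576 + 0.438×0.14 = 0.38503.
Under exogeneity, PAF = [P(Y=1) − p₀] / P(Y=1).
PAF = (0.38503 − 0.14) / 0.38503 ≈ 0.6364

PAF ≈ 0.636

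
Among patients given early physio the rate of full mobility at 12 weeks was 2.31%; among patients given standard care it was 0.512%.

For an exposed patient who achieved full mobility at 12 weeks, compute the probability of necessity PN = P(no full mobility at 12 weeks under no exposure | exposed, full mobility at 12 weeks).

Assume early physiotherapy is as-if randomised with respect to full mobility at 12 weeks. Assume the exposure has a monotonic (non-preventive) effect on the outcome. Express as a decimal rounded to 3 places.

p₁ = 0.0231, p₀ = 0.00512.
Under exogeneity and monotonicity, PN = (p₁ − p₀) / p₁.
PN = (0.0231 − 0.00512) / 0.0231 = 0.01798 / 0.0231 ≈ 0.7784

PN ≈ 0.778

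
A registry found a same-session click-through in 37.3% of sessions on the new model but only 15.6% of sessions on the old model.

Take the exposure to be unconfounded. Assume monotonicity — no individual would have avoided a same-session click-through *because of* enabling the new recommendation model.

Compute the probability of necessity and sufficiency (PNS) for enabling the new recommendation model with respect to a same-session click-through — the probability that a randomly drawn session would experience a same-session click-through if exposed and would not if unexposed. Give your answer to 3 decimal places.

p₁ = 0.373, p₀ = 0.156.
Under exogeneity and monotonicity, PNS = p₁ − p₀.
PNS = 0.373 − 0.156 = 0.217

PNS ≈ 0.217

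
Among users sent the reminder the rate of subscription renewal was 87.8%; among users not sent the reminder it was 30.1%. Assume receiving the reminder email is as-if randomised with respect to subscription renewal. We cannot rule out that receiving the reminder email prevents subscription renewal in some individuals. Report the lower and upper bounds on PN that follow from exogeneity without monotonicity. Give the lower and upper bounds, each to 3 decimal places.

p₁ = 0.878, p₀ = 0.301.
Under exogeneity alone the bounds on PN are max{0,(p₁−p₀)/p₁} ≤ PN ≤ min{1,(1−p₀)/p₁}.
  lower = (p₁ − p₀)/p₁ = 0.577 / 0.878 ≈ 0.6572
  upper = min{1, (1 − p₀)/p₁} = 0.699 / 0.878 ≈ 0.7961

0.657 ≤ PN ≤ 0.796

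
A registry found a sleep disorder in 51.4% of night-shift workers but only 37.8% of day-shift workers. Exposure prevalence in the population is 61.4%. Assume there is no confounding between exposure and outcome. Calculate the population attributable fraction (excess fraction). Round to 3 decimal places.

p₁ = 0.514, p₀ = 0.378.
Overall risk P(Y=1) = π·p₁ + (1−π)·p₀ = 0.614×0.514 + 0.386×0.378 = 0.4615.
Under exogeneity, PAF = [P(Y=1) − p₀] / P(Y=1).
PAF = (0.4615 − 0.378) / 0.4615 ≈ 0.1809

PAF ≈ 0.181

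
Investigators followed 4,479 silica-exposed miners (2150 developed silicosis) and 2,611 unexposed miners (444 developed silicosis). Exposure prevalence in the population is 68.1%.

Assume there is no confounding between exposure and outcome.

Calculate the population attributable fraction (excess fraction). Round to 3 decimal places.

PAF ≈ 0.554

p₁ = P(outcome | exposed) = 2150/4479 = 0.48002
p₀ = P(outcome | unexposed) = 444/2611 = 0.17005
Overall risk P(Y=1) = π·p₁ + (1−π)·p₀ = 0.681×0.48002 + 0.319×0.17005 = 0.38114.
Under exogeneity, PAF = [P(Y=1) − p₀] / P(Y=1).
PAF = (0.38114 − 0.17005) / 0.38114 ≈ 0.5538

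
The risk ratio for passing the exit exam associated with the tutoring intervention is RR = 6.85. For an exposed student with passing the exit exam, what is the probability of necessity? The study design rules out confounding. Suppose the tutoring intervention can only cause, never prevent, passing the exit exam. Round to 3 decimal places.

Under exogeneity and monotonicity, PN = (RR − 1) / RR = 1 − 1/RR.
PN = (6.85 − 1) / 6.85 = 5.85 / 6.85 ≈ 0.8540

PN ≈ 0.854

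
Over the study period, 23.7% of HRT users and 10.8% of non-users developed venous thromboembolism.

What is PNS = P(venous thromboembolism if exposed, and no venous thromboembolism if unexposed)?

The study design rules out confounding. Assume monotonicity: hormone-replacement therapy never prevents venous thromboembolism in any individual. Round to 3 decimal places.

PNS ≈ 0.129

p₁ = 0.237, p₀ = 0.108.
Under exogeneity and monotonicity, PNS = p₁ − p₀.
PNS = 0.237 − 0.108 = 0.129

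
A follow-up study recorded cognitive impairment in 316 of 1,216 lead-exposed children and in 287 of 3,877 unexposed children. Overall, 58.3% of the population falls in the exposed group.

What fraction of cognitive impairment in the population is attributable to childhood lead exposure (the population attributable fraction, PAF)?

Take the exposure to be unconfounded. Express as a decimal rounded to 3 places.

PAF ≈ 0.594

p₁ = P(outcome | exposed) = 316/1216 = 0.25987
p₀ = P(outcome | unexposed) = 287/3877 = 0.074026
Overall risk P(Y=1) = π·p₁ + (1−π)·p₀ = 0.583×0.25987 + 0.417×0.074026 = 0.18237.
Under exogeneity, PAF = [P(Y=1) − p₀] / P(Y=1).
PAF = (0.18237 − 0.074026) / 0.18237 ≈ 0.5941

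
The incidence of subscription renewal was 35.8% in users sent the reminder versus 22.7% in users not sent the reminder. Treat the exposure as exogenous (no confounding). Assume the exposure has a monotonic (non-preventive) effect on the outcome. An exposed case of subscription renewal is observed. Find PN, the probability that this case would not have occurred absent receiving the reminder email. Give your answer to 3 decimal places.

PN ≈ 0.366

p₁ = 0.358, p₀ = 0.227.
Under exogeneity and monotonicity, PN = (p₁ − p₀) / p₁.
PN = (0.358 − 0.227) / 0.358 = 0.131 / 0.358 ≈ 0.3659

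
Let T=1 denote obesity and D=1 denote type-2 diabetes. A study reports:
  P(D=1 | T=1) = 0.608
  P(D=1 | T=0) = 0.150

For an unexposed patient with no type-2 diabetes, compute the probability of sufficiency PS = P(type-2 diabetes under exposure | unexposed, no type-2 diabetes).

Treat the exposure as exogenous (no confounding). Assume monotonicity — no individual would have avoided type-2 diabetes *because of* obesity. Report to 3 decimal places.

PS ≈ 0.539

Let p₁ = 0.608, p₀ = 0.15.
Under exogeneity and monotonicity, PS = (p₁ − p₀) / (1 − p₀).
PS = (0.608 − 0.15) / (1 − 0.15) = 0.458 / 0.85 ≈ 0.5388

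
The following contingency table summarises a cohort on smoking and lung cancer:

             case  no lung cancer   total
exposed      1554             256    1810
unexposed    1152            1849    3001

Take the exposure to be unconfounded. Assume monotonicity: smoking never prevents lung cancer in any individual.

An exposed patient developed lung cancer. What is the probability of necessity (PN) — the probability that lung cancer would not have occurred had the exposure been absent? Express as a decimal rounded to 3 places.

PN ≈ 0.553

p₁ = P(outcome | exposed) = 1554/1810 = 0.85856
p₀ = P(outcome | unexposed) = 1152/3001 = 0.38387
Under exogeneity and monotonicity, PN = (p₁ − p₀)/p₁.
PN = (0.85856 − 0.38387) / 0.85856 ≈ 0.5529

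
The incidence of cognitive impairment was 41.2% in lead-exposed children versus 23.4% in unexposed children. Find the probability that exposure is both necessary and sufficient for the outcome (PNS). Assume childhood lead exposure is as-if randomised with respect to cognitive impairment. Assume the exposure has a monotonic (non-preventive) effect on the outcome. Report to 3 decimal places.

PNS ≈ 0.178

p₁ = 0.412, p₀ = 0.234.
Under exogeneity and monotonicity, PNS = p₁ − p₀.
PNS = 0.412 − 0.234 = 0.178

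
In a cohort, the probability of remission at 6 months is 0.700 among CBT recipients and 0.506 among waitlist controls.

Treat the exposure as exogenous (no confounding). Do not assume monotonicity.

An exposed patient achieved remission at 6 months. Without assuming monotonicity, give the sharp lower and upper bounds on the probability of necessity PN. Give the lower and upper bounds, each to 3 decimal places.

Let p₁ = 0.7, p₀ = 0.506.
Under exogeneity alone the bounds on PN are max{0,(p₁−p₀)/p₁} ≤ PN ≤ min{1,(1−p₀)/p₁}.
  lower = (p₁ − p₀)/p₁ = 0.194 / 0.7 ≈ 0.2771
  upper = min{1, (1 − p₀)/p₁} = 0.494 / 0.7 ≈ 0.7057

0.277 ≤ PN ≤ 0.706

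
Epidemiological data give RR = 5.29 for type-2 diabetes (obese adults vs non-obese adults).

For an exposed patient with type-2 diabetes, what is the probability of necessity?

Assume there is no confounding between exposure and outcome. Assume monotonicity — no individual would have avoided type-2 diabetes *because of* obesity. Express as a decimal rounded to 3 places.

PN ≈ 0.811

Under exogeneity and monotonicity, PN = (RR − 1) / RR = 1 − 1/RR.
PN = (5.29 − 1) / 5.29 = 4.29 / 5.29 ≈ 0.8110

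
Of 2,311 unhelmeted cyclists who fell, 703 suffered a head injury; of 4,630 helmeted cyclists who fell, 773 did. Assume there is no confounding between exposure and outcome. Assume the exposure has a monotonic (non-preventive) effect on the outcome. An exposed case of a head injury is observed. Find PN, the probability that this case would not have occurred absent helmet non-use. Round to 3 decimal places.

p₁ = P(outcome | exposed) = 703/2311 = 0.3042
p₀ = P(outcome | unexposed) = 773/4630 = 0.16695
Under exogeneity and monotonicity, PN = (p₁ − p₀) / p₁.
PN = (0.3042 − 0.16695) / 0.3042 = 0.13724 / 0.3042 ≈ 0.4512

PN ≈ 0.451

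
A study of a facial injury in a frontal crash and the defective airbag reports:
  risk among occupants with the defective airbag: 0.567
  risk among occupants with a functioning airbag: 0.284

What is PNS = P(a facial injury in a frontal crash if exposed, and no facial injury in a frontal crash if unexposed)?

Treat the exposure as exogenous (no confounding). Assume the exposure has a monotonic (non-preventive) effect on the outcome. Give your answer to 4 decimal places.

PNS ≈ 0.2830

Let p₁ = 0.567, p₀ = 0.284.
Under exogeneity and monotonicity, PNS = p₁ − p₀.
PNS = 0.567 − 0.284 = 0.283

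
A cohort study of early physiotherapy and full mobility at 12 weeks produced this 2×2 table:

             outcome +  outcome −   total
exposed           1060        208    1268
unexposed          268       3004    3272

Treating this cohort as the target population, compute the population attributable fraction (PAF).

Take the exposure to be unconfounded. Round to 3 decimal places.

PAF ≈ 0.720

p₁ = P(outcome | exposed) = 1060/1268 = 0.83596
p₀ = P(outcome | unexposed) = 268/3272 = 0.081907
Exposure prevalence π = 1268/4540 = 0.2793; overall risk P(Y=1) = 0.29251.
Under exogeneity, PAF = [P(Y=1) − p₀]/P(Y=1).
PAF = (0.29251 − 0.081907) / 0.29251 ≈ 0.7200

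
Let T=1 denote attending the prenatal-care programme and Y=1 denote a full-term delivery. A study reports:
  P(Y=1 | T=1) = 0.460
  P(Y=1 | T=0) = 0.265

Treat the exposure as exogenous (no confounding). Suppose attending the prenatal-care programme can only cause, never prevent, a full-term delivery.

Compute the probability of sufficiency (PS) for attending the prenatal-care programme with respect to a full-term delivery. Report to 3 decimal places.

PS ≈ 0.265

Let p₁ = 0.46, p₀ = 0.265.
Under exogeneity and monotonicity, PS = (p₁ − p₀) / (1 − p₀).
PS = (0.46 − 0.265) / (1 − 0.265) = 0.195 / 0.735 ≈ 0.2653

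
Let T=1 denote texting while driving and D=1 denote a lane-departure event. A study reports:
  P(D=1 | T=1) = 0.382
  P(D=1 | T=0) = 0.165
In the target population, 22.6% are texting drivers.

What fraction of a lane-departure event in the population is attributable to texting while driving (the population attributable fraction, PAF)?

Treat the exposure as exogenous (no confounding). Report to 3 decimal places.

Let p₁ = 0.382, p₀ = 0.165.
Overall risk P(Y=1) = π·p₁ + (1−π)·p₀ = 0.226×0.382 + 0.774×0.165 = 0.21404.
Under exogeneity, PAF = [P(Y=1) − p₀] / P(Y=1).
PAF = (0.21404 − 0.165) / 0.21404 ≈ 0.2291

PAF ≈ 0.229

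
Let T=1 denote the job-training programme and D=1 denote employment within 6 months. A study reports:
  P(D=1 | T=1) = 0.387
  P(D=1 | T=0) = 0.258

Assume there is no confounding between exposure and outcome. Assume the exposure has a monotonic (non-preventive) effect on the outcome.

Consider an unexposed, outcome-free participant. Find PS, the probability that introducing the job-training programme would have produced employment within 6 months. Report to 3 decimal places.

Let p₁ = 0.387, p₀ = 0.258.
Under exogeneity and monotonicity, PS = (p₁ − p₀) / (1 − p₀).
PS = (0.387 − 0.258) / (1 − 0.258) = 0.129 / 0.742 ≈ 0.1739

PS ≈ 0.174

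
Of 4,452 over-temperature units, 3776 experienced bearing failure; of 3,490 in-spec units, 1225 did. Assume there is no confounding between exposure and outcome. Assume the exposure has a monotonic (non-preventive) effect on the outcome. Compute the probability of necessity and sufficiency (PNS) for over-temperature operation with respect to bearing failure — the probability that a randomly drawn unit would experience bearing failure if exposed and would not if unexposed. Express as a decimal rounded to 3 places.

p₁ = P(outcome | exposed) = 3776/4452 = 0.84816
p₀ = P(outcome | unexposed) = 1225/3490 = 0.351
Under exogeneity and monotonicity, PNS = p₁ − p₀.
PNS = 0.84816 − 0.351 = 0.49716

PNS ≈ 0.497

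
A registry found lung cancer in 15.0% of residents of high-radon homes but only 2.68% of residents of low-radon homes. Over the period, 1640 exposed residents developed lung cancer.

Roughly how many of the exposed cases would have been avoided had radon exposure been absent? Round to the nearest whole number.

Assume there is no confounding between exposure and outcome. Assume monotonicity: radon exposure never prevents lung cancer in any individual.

about 1347 cases

p₁ = 0.15, p₀ = 0.0268.
PN = (p₁ − p₀)/p₁ = (0.15 − 0.0268) / 0.15 ≈ 0.82133.
Attributable cases ≈ PN × (exposed cases) = 0.82133 × 1640 ≈ 1346.99.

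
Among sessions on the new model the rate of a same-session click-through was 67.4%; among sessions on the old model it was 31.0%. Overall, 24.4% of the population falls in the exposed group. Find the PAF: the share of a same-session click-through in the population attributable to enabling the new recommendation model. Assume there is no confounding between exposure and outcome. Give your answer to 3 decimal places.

p₁ = 0.674, p₀ = 0.31.
Overall risk P(Y=1) = π·p₁ + (1−π)·p₀ = 0.244×0.674 + 0.756×0.31 = 0.39882.
Under exogeneity, PAF = [P(Y=1) − p₀] / P(Y=1).
PAF = (0.39882 − 0.31) / 0.39882 ≈ 0.2227

PAF ≈ 0.223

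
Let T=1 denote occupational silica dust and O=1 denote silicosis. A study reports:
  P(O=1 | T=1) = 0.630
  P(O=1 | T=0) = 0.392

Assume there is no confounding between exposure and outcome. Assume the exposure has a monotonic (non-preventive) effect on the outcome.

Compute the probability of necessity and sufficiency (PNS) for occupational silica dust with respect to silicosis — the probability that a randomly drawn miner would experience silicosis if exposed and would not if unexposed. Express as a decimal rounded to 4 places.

PNS ≈ 0.2380

Let p₁ = 0.63, p₀ = 0.392.
Under exogeneity and monotonicity, PNS = p₁ − p₀.
PNS = 0.63 − 0.392 = 0.238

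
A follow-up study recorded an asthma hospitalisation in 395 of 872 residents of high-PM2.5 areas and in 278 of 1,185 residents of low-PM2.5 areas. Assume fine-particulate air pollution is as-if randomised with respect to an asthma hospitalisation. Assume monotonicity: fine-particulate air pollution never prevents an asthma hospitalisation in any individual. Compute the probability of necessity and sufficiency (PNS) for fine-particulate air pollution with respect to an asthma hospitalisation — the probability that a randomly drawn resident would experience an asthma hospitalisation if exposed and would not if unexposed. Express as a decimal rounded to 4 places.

p₁ = P(outcome | exposed) = 395/872 = 0.45298
p₀ = P(outcome | unexposed) = 278/1185 = 0.2346
Under exogeneity and monotonicity, PNS = p₁ − p₀.
PNS = 0.45298 − 0.2346 = 0.21838

PNS ≈ 0.2184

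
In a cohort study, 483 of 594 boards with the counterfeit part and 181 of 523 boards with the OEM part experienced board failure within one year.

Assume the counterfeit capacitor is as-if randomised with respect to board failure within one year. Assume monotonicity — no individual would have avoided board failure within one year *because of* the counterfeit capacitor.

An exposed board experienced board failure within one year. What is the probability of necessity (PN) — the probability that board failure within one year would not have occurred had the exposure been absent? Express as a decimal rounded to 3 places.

p₁ = P(outcome | exposed) = 483/594 = 0.81313
p₀ = P(outcome | unexposed) = 181/523 = 0.34608
Under exogeneity and monotonicity, PN = (p₁ − p₀) / p₁.
PN = (0.81313 − 0.34608) / 0.81313 = 0.46705 / 0.81313 ≈ 0.5744

PN ≈ 0.574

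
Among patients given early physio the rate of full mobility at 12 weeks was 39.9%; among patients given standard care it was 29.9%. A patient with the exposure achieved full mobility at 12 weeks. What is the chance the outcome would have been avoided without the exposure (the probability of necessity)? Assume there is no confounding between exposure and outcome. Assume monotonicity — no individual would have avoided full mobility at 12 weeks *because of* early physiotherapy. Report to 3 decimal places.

PN ≈ 0.251

p₁ = 0.399, p₀ = 0.299.
Under exogeneity and monotonicity, PN = (p₁ − p₀) / p₁.
PN = (0.399 − 0.299) / 0.399 = 0.1 / 0.399 ≈ 0.2506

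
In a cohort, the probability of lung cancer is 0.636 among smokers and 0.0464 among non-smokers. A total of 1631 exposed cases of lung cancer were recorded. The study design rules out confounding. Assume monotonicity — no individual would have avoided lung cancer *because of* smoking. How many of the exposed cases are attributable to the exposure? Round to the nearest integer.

Let p₁ = 0.636, p₀ = 0.0464.
PN = (p₁ − p₀)/p₁ = (0.636 − 0.0464) / 0.636 ≈ 0.92704.
Attributable cases ≈ PN × (exposed cases) = 0.92704 × 1631 ≈ 1512.01.

about 1512 cases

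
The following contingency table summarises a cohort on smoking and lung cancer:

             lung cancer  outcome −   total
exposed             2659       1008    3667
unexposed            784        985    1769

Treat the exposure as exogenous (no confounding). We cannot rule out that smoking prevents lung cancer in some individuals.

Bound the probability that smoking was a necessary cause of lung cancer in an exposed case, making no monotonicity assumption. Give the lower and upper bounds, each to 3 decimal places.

0.389 ≤ PN ≤ 0.768

p₁ = P(outcome | exposed) = 2659/3667 = 0.72512
p₀ = P(outcome | unexposed) = 784/1769 = 0.44319
Under exogeneity alone the bounds on PN are max{0,(p₁−p₀)/p₁} ≤ PN ≤ min{1,(1−p₀)/p₁}.
  lower = (p₁ − p₀)/p₁ = 0.28193 / 0.72512 ≈ 0.3888
  upper = min{1, (1 − p₀)/p₁} = 0.55681 / 0.72512 ≈ 0.7679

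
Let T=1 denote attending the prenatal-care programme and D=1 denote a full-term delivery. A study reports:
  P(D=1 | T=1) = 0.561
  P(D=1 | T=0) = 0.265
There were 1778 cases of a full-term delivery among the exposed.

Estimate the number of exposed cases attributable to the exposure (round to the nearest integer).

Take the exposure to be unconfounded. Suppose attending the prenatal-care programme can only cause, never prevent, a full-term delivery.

Let p₁ = 0.561, p₀ = 0.265.
PN = (p₁ − p₀)/p₁ = (0.561 − 0.265) / 0.561 ≈ 0.52763.
Attributable cases ≈ PN × (exposed cases) = 0.52763 × 1778 ≈ 938.12.

about 938 cases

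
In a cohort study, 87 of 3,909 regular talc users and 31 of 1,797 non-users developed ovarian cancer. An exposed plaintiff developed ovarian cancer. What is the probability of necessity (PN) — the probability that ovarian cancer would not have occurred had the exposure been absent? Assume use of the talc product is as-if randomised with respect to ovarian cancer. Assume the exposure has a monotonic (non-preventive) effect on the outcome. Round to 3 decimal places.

PN ≈ 0.225

p₁ = P(outcome | exposed) = 87/3909 = 0.022256
p₀ = P(outcome | unexposed) = 31/1797 = 0.017251
Under exogeneity and monotonicity, PN = (p₁ − p₀) / p₁.
PN = (0.022256 − 0.017251) / 0.022256 = 0.0050054 / 0.022256 ≈ 0.2249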